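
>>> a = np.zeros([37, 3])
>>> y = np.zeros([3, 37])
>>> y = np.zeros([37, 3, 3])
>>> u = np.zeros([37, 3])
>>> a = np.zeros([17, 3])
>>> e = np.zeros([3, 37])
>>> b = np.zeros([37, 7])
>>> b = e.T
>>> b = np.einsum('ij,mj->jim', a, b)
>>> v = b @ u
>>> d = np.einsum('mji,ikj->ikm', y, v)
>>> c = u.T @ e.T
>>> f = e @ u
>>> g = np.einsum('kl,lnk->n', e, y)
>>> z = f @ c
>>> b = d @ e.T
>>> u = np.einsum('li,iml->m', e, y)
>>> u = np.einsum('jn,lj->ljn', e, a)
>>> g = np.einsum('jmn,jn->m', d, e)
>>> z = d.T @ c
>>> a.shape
(17, 3)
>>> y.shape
(37, 3, 3)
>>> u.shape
(17, 3, 37)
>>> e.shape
(3, 37)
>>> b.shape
(3, 17, 3)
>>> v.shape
(3, 17, 3)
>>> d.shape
(3, 17, 37)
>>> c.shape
(3, 3)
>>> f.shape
(3, 3)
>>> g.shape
(17,)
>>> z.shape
(37, 17, 3)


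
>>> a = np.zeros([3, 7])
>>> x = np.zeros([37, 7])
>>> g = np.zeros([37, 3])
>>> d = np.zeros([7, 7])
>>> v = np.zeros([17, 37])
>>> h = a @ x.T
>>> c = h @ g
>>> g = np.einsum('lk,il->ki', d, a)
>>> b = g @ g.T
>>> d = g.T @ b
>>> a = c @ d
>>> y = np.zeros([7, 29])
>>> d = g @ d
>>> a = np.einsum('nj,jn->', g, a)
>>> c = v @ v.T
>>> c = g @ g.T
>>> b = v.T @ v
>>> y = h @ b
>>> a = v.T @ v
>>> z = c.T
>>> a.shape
(37, 37)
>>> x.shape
(37, 7)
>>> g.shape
(7, 3)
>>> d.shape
(7, 7)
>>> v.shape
(17, 37)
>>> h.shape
(3, 37)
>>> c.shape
(7, 7)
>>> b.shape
(37, 37)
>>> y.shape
(3, 37)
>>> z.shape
(7, 7)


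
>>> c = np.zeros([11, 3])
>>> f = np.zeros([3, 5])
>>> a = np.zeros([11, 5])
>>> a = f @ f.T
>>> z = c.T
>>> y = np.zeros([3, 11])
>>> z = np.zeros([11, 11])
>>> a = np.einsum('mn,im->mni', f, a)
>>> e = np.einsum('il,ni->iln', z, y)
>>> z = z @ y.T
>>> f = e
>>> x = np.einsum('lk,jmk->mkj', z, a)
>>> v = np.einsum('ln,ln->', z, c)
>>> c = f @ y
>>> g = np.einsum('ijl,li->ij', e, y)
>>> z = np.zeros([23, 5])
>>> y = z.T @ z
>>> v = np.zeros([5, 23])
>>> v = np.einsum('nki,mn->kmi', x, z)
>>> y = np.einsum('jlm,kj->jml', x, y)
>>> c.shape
(11, 11, 11)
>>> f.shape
(11, 11, 3)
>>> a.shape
(3, 5, 3)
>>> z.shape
(23, 5)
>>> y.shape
(5, 3, 3)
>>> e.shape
(11, 11, 3)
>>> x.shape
(5, 3, 3)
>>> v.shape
(3, 23, 3)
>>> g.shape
(11, 11)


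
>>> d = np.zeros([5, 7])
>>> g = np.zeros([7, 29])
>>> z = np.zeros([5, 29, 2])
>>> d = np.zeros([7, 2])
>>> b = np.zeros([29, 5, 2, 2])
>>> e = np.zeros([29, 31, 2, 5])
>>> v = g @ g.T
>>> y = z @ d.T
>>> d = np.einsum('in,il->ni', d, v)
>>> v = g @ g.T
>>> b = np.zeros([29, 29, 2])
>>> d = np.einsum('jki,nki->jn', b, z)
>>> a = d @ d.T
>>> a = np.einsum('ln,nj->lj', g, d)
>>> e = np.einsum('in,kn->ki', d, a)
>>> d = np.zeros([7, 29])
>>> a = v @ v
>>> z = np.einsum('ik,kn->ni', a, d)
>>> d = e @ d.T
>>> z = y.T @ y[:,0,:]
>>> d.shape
(7, 7)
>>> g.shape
(7, 29)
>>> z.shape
(7, 29, 7)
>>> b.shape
(29, 29, 2)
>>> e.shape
(7, 29)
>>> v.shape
(7, 7)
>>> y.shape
(5, 29, 7)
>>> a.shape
(7, 7)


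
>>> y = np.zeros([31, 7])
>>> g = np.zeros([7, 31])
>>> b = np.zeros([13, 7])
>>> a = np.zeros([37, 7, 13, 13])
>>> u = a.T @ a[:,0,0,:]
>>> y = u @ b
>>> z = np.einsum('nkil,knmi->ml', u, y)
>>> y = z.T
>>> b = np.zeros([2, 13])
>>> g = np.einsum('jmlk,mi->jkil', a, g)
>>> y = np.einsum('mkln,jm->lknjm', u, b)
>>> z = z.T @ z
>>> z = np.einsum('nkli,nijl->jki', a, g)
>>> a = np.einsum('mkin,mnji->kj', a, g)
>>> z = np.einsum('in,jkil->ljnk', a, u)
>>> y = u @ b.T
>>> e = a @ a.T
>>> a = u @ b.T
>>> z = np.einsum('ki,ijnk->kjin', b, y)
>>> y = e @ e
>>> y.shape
(7, 7)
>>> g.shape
(37, 13, 31, 13)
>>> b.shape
(2, 13)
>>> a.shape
(13, 13, 7, 2)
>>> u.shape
(13, 13, 7, 13)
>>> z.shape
(2, 13, 13, 7)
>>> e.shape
(7, 7)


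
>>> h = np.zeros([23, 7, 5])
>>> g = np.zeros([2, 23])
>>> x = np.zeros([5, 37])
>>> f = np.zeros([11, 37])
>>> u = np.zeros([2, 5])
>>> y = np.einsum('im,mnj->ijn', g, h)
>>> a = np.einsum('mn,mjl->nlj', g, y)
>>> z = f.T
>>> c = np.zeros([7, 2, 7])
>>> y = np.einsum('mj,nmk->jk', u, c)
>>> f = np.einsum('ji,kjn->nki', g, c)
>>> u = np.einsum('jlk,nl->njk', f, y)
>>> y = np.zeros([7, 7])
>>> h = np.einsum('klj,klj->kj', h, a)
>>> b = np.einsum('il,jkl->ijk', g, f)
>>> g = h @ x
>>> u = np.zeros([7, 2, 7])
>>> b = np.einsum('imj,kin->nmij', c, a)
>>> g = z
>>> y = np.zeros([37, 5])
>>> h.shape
(23, 5)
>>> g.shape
(37, 11)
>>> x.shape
(5, 37)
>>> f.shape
(7, 7, 23)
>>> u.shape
(7, 2, 7)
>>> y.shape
(37, 5)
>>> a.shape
(23, 7, 5)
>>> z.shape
(37, 11)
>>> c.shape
(7, 2, 7)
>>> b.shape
(5, 2, 7, 7)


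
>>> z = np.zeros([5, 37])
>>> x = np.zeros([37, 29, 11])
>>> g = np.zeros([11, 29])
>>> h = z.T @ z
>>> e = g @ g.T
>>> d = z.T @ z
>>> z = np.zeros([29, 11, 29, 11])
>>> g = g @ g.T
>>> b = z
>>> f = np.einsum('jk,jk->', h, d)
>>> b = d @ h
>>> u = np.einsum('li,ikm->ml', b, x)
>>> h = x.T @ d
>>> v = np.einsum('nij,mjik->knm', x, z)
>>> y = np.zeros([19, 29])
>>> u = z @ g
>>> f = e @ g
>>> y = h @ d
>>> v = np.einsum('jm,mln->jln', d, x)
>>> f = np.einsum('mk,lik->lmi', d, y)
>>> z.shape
(29, 11, 29, 11)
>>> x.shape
(37, 29, 11)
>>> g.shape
(11, 11)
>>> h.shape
(11, 29, 37)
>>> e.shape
(11, 11)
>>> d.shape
(37, 37)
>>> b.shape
(37, 37)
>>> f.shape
(11, 37, 29)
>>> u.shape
(29, 11, 29, 11)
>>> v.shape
(37, 29, 11)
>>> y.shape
(11, 29, 37)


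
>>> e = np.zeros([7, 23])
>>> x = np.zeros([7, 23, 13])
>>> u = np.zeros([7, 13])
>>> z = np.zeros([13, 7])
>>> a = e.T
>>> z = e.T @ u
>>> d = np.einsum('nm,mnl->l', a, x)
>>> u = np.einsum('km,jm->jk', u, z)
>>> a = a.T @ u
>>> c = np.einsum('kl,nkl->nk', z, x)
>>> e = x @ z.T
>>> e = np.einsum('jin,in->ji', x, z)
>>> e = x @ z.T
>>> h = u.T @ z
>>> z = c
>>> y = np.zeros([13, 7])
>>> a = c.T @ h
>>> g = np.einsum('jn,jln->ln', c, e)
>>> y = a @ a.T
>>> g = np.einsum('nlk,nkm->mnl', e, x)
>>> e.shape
(7, 23, 23)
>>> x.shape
(7, 23, 13)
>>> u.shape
(23, 7)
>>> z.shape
(7, 23)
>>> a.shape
(23, 13)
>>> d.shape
(13,)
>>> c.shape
(7, 23)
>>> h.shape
(7, 13)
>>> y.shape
(23, 23)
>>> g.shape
(13, 7, 23)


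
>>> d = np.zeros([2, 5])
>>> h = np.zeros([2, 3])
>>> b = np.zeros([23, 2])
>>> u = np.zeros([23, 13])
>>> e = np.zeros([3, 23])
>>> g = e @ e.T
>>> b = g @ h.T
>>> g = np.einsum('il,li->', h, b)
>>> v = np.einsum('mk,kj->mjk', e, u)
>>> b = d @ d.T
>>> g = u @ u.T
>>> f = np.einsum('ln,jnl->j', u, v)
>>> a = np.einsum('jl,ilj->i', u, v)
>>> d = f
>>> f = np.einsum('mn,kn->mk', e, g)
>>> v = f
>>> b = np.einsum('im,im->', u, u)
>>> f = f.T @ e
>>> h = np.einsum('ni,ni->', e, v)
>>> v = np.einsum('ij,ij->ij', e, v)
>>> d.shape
(3,)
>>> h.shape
()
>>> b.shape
()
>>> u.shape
(23, 13)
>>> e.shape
(3, 23)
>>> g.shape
(23, 23)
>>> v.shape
(3, 23)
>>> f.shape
(23, 23)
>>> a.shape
(3,)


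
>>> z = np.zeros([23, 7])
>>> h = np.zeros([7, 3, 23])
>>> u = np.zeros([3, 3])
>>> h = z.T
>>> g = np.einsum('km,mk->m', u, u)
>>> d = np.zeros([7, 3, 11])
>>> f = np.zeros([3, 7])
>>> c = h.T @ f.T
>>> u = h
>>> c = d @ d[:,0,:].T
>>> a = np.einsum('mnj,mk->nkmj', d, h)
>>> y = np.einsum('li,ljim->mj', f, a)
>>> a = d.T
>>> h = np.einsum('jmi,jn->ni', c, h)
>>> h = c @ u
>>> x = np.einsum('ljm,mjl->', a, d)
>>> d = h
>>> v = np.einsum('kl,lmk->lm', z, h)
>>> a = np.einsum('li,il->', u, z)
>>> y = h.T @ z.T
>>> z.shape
(23, 7)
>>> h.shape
(7, 3, 23)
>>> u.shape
(7, 23)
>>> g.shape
(3,)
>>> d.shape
(7, 3, 23)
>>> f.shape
(3, 7)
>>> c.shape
(7, 3, 7)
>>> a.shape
()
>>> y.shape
(23, 3, 23)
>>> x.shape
()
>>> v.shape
(7, 3)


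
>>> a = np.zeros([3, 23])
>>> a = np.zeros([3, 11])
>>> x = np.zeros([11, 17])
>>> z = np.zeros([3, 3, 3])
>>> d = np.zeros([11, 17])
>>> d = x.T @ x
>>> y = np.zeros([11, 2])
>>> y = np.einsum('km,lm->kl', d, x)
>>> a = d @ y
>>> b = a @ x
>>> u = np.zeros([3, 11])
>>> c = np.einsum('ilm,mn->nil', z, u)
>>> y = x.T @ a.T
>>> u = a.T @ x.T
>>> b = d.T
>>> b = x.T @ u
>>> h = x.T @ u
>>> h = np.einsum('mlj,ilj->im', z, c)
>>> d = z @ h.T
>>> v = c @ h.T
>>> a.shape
(17, 11)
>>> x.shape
(11, 17)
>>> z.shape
(3, 3, 3)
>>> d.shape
(3, 3, 11)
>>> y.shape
(17, 17)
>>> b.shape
(17, 11)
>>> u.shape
(11, 11)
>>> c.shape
(11, 3, 3)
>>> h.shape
(11, 3)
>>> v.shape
(11, 3, 11)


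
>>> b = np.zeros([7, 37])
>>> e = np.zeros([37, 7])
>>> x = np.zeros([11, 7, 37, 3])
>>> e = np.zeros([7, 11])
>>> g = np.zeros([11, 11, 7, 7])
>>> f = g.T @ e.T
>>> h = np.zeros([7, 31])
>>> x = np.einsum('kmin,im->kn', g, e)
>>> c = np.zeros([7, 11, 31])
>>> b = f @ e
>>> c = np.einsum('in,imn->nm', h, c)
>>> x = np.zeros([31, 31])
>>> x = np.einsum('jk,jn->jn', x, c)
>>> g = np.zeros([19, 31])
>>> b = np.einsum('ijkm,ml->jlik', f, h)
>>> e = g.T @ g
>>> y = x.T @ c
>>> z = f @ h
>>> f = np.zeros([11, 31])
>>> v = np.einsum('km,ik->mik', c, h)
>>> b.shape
(7, 31, 7, 11)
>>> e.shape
(31, 31)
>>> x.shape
(31, 11)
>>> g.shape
(19, 31)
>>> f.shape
(11, 31)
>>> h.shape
(7, 31)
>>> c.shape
(31, 11)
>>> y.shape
(11, 11)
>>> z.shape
(7, 7, 11, 31)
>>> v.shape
(11, 7, 31)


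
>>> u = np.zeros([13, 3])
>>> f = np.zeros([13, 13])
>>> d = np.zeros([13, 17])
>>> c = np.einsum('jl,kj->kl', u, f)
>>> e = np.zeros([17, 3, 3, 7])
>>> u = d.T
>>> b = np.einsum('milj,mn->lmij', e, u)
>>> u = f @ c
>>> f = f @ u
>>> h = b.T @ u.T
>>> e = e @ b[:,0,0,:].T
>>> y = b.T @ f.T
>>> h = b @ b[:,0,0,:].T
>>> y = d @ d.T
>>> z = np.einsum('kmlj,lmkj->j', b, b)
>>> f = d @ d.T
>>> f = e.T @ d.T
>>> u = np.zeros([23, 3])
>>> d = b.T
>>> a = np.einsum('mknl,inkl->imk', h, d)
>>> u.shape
(23, 3)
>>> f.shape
(3, 3, 3, 13)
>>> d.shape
(7, 3, 17, 3)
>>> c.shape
(13, 3)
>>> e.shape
(17, 3, 3, 3)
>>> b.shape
(3, 17, 3, 7)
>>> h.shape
(3, 17, 3, 3)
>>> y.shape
(13, 13)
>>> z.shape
(7,)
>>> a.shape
(7, 3, 17)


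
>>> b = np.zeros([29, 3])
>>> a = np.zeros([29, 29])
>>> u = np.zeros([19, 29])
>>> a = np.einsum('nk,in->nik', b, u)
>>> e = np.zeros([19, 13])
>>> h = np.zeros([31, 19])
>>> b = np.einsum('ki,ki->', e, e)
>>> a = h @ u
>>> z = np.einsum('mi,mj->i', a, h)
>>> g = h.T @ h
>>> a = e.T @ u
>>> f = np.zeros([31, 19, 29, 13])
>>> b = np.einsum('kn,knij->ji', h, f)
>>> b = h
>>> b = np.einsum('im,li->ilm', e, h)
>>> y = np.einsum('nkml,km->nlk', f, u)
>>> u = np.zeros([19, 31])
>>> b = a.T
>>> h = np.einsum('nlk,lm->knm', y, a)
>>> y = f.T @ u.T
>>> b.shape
(29, 13)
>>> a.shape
(13, 29)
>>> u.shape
(19, 31)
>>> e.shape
(19, 13)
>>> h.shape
(19, 31, 29)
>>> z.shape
(29,)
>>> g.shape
(19, 19)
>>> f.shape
(31, 19, 29, 13)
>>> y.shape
(13, 29, 19, 19)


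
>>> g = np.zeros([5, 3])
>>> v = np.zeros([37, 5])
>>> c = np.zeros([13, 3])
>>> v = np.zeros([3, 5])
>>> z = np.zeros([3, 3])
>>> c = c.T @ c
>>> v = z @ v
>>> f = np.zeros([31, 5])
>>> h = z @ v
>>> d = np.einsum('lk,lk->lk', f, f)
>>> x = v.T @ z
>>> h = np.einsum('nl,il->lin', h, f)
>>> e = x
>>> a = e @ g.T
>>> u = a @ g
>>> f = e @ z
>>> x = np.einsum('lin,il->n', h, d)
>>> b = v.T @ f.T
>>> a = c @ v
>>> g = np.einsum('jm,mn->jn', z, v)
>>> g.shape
(3, 5)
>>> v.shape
(3, 5)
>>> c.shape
(3, 3)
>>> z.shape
(3, 3)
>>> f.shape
(5, 3)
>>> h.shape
(5, 31, 3)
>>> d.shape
(31, 5)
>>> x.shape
(3,)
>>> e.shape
(5, 3)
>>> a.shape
(3, 5)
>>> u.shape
(5, 3)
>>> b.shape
(5, 5)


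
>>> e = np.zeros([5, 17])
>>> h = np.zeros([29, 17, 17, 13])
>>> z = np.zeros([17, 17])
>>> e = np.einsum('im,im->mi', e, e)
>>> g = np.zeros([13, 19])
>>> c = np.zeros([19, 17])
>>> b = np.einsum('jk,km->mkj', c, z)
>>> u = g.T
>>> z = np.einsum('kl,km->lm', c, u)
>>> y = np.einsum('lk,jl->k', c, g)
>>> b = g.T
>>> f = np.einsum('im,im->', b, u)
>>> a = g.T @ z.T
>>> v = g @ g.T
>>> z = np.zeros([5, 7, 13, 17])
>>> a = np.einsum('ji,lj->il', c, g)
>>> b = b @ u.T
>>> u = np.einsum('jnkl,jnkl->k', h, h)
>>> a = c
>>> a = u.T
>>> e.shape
(17, 5)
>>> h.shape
(29, 17, 17, 13)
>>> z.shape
(5, 7, 13, 17)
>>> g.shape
(13, 19)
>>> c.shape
(19, 17)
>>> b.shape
(19, 19)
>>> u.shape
(17,)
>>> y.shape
(17,)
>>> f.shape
()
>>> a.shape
(17,)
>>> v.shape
(13, 13)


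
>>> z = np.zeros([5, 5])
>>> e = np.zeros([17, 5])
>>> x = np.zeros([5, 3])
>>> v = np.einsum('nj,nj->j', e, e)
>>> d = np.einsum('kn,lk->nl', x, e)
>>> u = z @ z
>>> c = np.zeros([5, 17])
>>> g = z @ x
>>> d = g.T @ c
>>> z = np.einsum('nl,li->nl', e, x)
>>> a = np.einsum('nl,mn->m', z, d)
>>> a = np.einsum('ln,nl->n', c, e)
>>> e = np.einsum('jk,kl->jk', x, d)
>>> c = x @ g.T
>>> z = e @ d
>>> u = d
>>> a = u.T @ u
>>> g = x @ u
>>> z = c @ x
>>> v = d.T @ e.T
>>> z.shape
(5, 3)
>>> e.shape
(5, 3)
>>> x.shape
(5, 3)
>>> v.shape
(17, 5)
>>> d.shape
(3, 17)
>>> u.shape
(3, 17)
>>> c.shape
(5, 5)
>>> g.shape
(5, 17)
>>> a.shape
(17, 17)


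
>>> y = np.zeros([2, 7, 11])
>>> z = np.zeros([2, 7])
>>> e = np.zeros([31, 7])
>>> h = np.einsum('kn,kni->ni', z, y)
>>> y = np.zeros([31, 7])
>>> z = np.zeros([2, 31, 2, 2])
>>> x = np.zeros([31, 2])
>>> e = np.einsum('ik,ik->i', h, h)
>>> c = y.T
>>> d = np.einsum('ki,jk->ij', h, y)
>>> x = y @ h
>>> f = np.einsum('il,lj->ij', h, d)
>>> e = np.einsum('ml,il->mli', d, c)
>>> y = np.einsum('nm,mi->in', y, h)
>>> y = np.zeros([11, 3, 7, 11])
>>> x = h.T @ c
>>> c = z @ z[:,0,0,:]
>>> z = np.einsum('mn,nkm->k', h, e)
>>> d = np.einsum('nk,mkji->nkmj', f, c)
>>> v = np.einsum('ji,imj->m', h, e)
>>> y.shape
(11, 3, 7, 11)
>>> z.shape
(31,)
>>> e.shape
(11, 31, 7)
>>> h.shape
(7, 11)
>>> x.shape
(11, 31)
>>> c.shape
(2, 31, 2, 2)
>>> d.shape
(7, 31, 2, 2)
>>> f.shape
(7, 31)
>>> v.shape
(31,)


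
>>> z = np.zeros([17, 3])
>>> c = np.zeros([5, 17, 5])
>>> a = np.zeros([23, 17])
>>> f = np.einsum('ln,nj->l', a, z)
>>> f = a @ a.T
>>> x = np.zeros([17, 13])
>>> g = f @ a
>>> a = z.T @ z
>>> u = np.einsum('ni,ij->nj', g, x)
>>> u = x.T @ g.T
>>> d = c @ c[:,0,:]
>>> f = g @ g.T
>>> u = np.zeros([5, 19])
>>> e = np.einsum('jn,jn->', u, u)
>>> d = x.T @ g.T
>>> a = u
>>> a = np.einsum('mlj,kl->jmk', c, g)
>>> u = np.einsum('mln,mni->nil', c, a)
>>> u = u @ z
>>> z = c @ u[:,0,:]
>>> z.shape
(5, 17, 3)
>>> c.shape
(5, 17, 5)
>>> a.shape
(5, 5, 23)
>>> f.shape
(23, 23)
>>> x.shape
(17, 13)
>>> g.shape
(23, 17)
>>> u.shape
(5, 23, 3)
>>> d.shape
(13, 23)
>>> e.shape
()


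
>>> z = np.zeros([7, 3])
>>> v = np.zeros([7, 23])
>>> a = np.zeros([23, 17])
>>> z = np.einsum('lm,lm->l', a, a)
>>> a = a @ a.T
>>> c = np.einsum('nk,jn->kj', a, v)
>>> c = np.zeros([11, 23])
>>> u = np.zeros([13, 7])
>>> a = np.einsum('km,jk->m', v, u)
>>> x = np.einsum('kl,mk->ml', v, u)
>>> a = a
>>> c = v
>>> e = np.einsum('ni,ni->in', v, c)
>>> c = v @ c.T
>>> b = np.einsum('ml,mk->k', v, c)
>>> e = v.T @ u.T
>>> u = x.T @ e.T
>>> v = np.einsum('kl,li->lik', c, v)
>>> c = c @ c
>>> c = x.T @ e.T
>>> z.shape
(23,)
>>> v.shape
(7, 23, 7)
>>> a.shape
(23,)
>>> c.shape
(23, 23)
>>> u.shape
(23, 23)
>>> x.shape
(13, 23)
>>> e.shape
(23, 13)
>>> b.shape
(7,)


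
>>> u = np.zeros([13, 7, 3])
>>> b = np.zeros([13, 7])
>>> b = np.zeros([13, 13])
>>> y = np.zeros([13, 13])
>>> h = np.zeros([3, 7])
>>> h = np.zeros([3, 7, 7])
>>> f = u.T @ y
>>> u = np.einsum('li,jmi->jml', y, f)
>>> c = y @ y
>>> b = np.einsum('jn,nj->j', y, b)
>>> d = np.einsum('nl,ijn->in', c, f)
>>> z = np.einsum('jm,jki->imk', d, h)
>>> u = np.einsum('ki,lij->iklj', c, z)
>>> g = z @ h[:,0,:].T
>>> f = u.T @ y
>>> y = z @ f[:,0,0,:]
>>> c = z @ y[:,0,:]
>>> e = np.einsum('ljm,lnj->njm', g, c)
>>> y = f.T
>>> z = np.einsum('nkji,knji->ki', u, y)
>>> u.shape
(13, 13, 7, 7)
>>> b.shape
(13,)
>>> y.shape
(13, 13, 7, 7)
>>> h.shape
(3, 7, 7)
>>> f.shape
(7, 7, 13, 13)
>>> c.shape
(7, 13, 13)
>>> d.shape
(3, 13)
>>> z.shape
(13, 7)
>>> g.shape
(7, 13, 3)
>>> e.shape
(13, 13, 3)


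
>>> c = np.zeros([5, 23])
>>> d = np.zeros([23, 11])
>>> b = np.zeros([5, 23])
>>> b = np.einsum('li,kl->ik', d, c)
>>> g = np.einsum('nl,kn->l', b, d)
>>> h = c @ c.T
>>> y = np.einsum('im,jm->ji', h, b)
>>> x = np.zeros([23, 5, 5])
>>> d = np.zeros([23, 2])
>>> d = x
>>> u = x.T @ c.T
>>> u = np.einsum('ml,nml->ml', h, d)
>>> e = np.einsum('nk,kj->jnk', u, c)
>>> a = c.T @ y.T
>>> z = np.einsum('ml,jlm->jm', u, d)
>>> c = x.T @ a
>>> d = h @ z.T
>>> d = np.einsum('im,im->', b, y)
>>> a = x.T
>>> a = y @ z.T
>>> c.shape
(5, 5, 11)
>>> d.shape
()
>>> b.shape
(11, 5)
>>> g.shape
(5,)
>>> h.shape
(5, 5)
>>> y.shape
(11, 5)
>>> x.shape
(23, 5, 5)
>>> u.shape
(5, 5)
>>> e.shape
(23, 5, 5)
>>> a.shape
(11, 23)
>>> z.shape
(23, 5)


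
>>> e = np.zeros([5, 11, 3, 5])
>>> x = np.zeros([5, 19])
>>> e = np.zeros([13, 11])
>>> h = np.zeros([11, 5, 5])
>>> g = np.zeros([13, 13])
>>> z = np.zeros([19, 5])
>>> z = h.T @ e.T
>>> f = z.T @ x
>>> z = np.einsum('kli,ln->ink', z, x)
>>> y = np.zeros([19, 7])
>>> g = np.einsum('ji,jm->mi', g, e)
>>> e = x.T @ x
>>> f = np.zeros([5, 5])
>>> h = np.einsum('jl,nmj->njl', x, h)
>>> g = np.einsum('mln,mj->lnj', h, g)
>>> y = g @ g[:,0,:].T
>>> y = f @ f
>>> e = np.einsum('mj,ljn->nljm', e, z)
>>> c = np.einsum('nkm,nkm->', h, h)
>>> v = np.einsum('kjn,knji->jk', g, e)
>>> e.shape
(5, 13, 19, 19)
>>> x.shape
(5, 19)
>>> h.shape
(11, 5, 19)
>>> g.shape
(5, 19, 13)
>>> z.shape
(13, 19, 5)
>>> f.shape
(5, 5)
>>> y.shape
(5, 5)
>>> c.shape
()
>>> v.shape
(19, 5)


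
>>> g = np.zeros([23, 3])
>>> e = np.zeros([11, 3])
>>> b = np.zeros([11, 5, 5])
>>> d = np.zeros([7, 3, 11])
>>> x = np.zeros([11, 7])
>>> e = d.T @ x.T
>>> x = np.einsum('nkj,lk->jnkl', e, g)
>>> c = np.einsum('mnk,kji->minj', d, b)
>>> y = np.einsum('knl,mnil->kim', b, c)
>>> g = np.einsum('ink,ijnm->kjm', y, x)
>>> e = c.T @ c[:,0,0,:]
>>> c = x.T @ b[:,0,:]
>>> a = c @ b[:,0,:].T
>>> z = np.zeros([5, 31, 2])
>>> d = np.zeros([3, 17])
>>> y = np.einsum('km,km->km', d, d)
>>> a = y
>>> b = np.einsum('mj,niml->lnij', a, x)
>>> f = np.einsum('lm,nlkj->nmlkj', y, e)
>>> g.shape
(7, 11, 23)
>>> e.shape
(5, 3, 5, 5)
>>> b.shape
(23, 11, 11, 17)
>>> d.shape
(3, 17)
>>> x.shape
(11, 11, 3, 23)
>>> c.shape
(23, 3, 11, 5)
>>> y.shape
(3, 17)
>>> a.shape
(3, 17)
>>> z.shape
(5, 31, 2)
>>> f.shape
(5, 17, 3, 5, 5)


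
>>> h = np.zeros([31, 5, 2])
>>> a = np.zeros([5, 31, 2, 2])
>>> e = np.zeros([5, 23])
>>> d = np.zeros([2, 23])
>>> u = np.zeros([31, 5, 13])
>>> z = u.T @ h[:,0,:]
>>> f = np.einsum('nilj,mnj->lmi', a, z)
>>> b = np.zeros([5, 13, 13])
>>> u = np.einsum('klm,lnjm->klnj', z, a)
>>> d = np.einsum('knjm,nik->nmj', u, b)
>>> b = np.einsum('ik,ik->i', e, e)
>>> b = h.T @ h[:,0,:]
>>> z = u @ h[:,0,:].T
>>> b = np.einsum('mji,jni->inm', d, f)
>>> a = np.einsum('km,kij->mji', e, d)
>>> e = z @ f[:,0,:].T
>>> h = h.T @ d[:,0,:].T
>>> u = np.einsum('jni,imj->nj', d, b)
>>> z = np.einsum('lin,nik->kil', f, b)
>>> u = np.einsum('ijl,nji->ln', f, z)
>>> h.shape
(2, 5, 5)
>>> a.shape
(23, 31, 2)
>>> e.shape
(13, 5, 31, 2)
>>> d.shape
(5, 2, 31)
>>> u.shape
(31, 5)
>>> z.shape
(5, 13, 2)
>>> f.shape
(2, 13, 31)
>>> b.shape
(31, 13, 5)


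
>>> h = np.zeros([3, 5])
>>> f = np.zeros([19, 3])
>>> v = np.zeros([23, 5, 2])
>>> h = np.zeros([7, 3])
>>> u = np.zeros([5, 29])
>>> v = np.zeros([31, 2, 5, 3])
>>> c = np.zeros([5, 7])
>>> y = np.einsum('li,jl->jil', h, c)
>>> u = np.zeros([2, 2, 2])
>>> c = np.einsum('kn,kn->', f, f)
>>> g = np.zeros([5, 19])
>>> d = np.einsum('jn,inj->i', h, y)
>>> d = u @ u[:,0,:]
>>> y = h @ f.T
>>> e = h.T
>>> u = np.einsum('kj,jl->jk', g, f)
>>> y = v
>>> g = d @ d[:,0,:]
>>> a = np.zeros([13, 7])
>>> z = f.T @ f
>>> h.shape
(7, 3)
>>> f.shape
(19, 3)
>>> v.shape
(31, 2, 5, 3)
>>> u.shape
(19, 5)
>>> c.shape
()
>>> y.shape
(31, 2, 5, 3)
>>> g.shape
(2, 2, 2)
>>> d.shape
(2, 2, 2)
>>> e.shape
(3, 7)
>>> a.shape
(13, 7)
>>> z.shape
(3, 3)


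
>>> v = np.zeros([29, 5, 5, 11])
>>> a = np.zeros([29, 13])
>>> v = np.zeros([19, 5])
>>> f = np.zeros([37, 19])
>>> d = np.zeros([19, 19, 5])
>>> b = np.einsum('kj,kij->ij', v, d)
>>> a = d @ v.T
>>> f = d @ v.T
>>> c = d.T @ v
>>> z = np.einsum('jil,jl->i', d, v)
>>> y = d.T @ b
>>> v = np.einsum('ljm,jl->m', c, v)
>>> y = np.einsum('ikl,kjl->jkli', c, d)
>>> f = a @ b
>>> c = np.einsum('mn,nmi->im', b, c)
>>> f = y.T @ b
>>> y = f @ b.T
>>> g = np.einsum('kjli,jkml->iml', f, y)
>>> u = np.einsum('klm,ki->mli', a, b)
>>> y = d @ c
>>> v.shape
(5,)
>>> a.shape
(19, 19, 19)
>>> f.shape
(5, 5, 19, 5)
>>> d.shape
(19, 19, 5)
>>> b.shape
(19, 5)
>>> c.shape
(5, 19)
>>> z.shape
(19,)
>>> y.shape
(19, 19, 19)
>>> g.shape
(5, 19, 19)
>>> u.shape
(19, 19, 5)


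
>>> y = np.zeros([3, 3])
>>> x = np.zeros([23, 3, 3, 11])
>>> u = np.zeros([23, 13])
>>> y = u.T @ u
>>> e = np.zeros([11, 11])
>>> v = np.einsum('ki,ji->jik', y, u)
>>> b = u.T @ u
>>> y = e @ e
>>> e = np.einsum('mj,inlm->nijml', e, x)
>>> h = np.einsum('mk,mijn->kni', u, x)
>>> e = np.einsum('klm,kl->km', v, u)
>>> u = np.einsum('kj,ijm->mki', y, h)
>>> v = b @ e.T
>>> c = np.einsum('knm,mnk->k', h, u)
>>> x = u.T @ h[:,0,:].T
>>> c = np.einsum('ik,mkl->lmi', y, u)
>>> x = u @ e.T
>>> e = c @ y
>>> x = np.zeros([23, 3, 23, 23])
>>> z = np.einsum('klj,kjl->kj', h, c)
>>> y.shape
(11, 11)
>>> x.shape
(23, 3, 23, 23)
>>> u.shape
(3, 11, 13)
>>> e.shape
(13, 3, 11)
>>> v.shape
(13, 23)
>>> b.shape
(13, 13)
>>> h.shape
(13, 11, 3)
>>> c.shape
(13, 3, 11)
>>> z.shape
(13, 3)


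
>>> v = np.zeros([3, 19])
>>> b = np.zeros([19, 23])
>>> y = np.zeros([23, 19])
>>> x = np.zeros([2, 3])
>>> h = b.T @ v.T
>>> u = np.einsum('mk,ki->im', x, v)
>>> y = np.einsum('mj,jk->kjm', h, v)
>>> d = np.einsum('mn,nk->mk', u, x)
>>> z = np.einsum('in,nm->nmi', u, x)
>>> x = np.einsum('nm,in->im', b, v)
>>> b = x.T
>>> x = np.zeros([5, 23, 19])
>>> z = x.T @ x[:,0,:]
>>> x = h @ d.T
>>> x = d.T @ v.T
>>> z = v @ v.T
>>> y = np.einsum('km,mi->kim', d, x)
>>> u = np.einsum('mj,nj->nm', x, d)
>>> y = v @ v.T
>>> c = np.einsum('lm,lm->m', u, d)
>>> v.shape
(3, 19)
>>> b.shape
(23, 3)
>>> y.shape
(3, 3)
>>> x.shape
(3, 3)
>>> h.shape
(23, 3)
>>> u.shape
(19, 3)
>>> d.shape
(19, 3)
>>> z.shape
(3, 3)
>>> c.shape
(3,)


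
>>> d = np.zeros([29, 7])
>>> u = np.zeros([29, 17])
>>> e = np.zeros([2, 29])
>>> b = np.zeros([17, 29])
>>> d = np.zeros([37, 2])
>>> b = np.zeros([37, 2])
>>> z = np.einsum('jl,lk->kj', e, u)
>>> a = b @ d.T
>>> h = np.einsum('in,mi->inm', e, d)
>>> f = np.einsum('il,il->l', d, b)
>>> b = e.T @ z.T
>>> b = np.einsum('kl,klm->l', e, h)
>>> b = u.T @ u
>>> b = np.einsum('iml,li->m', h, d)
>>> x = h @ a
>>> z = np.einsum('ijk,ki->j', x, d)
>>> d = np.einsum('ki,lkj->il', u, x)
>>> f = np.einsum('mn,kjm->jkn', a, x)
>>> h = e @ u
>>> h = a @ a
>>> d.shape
(17, 2)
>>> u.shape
(29, 17)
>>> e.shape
(2, 29)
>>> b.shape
(29,)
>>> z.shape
(29,)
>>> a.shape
(37, 37)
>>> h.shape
(37, 37)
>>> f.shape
(29, 2, 37)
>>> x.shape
(2, 29, 37)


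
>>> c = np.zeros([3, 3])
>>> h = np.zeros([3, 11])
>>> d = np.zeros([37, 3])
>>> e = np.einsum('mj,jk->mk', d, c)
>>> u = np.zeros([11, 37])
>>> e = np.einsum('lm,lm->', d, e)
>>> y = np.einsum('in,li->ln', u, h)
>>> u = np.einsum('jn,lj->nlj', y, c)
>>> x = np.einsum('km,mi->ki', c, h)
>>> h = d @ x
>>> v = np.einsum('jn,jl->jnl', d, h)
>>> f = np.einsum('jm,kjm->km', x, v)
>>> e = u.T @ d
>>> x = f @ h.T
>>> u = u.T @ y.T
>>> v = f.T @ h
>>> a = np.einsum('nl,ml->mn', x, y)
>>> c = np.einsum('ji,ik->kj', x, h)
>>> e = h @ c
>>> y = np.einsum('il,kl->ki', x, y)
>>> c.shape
(11, 37)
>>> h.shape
(37, 11)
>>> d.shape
(37, 3)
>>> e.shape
(37, 37)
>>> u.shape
(3, 3, 3)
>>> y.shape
(3, 37)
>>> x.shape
(37, 37)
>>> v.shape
(11, 11)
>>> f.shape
(37, 11)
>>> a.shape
(3, 37)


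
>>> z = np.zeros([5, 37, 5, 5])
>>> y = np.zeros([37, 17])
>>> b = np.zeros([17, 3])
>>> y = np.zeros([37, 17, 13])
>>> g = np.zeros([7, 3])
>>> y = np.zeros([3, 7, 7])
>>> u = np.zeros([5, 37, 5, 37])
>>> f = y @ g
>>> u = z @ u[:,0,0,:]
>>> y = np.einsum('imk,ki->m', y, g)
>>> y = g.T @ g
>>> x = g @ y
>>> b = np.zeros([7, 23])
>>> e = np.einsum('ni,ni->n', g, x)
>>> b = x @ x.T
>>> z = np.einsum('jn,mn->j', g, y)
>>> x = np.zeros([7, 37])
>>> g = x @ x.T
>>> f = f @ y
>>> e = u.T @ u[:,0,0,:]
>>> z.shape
(7,)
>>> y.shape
(3, 3)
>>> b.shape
(7, 7)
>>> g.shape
(7, 7)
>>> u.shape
(5, 37, 5, 37)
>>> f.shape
(3, 7, 3)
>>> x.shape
(7, 37)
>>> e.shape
(37, 5, 37, 37)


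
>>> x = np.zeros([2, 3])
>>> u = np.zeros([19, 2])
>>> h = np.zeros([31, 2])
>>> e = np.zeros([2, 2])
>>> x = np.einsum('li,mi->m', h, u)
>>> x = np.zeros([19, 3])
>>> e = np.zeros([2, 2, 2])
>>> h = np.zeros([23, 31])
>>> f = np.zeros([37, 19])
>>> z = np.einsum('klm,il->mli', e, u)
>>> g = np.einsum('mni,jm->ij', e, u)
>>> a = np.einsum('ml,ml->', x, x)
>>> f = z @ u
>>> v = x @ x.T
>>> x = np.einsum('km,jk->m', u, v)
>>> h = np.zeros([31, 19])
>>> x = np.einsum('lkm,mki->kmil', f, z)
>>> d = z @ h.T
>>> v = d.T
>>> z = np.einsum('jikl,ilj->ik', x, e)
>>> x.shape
(2, 2, 19, 2)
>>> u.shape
(19, 2)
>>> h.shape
(31, 19)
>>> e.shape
(2, 2, 2)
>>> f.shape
(2, 2, 2)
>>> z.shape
(2, 19)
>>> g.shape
(2, 19)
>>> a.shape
()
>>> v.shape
(31, 2, 2)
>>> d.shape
(2, 2, 31)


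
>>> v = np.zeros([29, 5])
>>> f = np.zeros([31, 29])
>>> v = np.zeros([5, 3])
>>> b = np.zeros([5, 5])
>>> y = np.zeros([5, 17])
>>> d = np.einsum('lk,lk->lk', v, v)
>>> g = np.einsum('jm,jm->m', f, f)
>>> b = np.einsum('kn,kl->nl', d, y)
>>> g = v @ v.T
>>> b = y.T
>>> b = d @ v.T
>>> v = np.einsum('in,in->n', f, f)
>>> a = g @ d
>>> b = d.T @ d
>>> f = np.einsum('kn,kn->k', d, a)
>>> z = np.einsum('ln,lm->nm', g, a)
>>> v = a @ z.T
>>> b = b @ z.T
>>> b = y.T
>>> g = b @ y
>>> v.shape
(5, 5)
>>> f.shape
(5,)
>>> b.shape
(17, 5)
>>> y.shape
(5, 17)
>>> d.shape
(5, 3)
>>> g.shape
(17, 17)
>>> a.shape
(5, 3)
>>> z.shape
(5, 3)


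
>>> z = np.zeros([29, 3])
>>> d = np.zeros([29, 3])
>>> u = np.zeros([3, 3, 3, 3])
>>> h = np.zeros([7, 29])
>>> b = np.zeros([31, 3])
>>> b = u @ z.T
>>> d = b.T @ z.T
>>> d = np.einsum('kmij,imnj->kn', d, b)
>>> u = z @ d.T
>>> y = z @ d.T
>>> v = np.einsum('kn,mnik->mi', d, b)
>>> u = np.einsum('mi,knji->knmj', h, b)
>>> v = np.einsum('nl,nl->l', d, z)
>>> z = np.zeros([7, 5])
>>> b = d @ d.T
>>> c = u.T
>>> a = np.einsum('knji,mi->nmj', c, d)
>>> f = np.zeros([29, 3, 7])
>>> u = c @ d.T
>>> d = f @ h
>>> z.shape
(7, 5)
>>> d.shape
(29, 3, 29)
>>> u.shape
(3, 7, 3, 29)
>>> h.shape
(7, 29)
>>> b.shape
(29, 29)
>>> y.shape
(29, 29)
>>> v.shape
(3,)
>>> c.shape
(3, 7, 3, 3)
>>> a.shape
(7, 29, 3)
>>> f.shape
(29, 3, 7)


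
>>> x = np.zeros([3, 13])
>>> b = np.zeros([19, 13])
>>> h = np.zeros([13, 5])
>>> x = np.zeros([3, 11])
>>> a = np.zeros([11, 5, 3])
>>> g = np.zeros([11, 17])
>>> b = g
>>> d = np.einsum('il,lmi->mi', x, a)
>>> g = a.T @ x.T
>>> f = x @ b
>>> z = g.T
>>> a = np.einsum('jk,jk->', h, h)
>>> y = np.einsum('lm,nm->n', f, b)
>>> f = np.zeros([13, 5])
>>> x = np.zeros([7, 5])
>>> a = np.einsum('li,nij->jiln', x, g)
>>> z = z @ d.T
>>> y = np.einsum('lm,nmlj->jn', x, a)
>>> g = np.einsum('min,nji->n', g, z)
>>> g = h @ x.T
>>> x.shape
(7, 5)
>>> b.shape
(11, 17)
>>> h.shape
(13, 5)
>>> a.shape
(3, 5, 7, 3)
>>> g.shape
(13, 7)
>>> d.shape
(5, 3)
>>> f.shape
(13, 5)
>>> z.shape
(3, 5, 5)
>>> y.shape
(3, 3)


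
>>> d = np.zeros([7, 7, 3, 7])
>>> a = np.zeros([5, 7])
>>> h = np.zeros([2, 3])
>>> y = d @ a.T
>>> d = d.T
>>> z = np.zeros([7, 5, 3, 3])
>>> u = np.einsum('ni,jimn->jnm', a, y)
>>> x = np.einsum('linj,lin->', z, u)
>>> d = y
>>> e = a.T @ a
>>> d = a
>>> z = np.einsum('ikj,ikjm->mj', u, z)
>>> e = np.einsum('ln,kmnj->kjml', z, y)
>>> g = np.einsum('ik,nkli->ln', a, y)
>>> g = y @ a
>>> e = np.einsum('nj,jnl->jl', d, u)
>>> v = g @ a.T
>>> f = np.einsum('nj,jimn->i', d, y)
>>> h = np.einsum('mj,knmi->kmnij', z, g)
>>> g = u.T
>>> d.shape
(5, 7)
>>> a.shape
(5, 7)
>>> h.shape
(7, 3, 7, 7, 3)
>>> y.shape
(7, 7, 3, 5)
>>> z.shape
(3, 3)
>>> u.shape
(7, 5, 3)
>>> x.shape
()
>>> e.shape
(7, 3)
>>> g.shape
(3, 5, 7)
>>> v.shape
(7, 7, 3, 5)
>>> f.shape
(7,)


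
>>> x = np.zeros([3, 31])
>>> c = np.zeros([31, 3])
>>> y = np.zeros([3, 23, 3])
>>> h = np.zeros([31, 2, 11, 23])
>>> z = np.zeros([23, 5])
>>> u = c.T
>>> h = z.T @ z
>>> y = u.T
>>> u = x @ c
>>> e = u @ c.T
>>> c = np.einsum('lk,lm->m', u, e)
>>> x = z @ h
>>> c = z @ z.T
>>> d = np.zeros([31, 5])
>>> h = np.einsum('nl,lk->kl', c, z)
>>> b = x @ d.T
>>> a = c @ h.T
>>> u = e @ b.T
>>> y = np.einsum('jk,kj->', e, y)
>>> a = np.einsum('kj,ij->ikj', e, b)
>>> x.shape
(23, 5)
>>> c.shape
(23, 23)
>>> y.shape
()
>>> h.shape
(5, 23)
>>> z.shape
(23, 5)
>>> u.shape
(3, 23)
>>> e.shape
(3, 31)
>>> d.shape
(31, 5)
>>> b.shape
(23, 31)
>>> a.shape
(23, 3, 31)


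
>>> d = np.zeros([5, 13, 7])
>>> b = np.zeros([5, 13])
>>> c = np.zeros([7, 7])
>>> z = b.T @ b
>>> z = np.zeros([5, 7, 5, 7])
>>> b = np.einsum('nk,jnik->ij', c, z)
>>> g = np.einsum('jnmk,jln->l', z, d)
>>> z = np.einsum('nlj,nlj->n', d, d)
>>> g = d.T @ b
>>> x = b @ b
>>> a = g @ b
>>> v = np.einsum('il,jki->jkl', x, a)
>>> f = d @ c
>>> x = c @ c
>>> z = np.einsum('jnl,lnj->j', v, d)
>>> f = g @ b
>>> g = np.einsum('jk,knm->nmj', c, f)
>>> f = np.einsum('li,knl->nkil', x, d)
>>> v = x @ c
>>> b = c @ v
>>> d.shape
(5, 13, 7)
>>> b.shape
(7, 7)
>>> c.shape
(7, 7)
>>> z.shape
(7,)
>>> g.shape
(13, 5, 7)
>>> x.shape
(7, 7)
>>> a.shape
(7, 13, 5)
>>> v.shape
(7, 7)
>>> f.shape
(13, 5, 7, 7)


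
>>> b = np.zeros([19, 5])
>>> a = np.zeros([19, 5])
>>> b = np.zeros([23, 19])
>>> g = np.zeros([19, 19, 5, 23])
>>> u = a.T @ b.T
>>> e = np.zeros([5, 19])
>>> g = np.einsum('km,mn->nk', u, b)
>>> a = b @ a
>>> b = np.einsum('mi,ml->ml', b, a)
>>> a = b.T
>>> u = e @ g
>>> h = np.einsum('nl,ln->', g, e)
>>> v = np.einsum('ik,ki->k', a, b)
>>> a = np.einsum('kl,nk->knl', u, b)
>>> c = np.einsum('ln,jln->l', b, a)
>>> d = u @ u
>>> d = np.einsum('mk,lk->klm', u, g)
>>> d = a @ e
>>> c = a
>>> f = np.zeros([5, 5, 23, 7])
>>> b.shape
(23, 5)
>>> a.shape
(5, 23, 5)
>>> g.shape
(19, 5)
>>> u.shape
(5, 5)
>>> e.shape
(5, 19)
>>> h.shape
()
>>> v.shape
(23,)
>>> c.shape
(5, 23, 5)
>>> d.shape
(5, 23, 19)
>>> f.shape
(5, 5, 23, 7)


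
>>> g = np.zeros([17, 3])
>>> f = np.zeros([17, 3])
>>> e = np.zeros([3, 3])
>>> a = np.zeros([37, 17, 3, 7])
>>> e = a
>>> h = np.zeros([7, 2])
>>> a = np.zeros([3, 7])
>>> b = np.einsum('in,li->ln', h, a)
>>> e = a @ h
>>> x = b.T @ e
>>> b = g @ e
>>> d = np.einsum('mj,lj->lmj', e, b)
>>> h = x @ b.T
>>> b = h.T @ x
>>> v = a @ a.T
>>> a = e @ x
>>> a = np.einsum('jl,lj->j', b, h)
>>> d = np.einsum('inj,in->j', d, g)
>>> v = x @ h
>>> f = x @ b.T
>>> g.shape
(17, 3)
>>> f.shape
(2, 17)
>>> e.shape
(3, 2)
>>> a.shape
(17,)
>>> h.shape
(2, 17)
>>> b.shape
(17, 2)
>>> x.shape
(2, 2)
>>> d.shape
(2,)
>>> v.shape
(2, 17)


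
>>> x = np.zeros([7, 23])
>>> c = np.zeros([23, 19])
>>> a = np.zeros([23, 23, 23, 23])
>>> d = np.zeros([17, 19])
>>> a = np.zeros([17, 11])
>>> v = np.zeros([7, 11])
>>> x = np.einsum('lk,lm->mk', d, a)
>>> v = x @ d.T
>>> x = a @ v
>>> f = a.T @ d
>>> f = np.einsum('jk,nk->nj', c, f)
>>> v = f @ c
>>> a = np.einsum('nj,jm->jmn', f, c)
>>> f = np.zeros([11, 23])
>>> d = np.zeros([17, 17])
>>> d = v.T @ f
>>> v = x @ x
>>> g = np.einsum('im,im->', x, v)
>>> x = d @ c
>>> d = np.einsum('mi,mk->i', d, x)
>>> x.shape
(19, 19)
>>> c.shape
(23, 19)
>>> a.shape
(23, 19, 11)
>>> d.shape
(23,)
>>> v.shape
(17, 17)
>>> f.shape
(11, 23)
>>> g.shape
()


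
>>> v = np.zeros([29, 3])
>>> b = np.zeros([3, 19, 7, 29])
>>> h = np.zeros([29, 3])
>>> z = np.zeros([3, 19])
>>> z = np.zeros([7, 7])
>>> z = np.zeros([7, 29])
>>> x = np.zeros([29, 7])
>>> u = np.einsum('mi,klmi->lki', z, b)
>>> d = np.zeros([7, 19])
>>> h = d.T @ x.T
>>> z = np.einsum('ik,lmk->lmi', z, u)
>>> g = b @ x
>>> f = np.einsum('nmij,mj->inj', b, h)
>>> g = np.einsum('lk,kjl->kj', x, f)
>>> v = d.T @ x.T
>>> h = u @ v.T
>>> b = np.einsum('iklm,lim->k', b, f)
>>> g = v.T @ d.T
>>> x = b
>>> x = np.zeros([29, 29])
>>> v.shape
(19, 29)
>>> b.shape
(19,)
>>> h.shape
(19, 3, 19)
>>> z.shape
(19, 3, 7)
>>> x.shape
(29, 29)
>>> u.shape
(19, 3, 29)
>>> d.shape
(7, 19)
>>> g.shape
(29, 7)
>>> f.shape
(7, 3, 29)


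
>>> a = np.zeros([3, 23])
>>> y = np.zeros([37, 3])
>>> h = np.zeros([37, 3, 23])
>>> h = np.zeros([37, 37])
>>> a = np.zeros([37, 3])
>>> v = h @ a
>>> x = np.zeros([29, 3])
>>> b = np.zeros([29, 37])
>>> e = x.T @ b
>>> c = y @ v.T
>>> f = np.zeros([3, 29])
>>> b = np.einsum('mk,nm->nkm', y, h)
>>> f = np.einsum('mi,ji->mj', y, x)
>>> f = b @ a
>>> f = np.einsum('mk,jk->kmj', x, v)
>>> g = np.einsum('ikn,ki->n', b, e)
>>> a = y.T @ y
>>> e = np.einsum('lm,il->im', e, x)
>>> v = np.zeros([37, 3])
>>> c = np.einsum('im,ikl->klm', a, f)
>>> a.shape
(3, 3)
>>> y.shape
(37, 3)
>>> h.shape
(37, 37)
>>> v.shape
(37, 3)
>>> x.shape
(29, 3)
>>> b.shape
(37, 3, 37)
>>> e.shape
(29, 37)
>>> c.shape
(29, 37, 3)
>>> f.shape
(3, 29, 37)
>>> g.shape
(37,)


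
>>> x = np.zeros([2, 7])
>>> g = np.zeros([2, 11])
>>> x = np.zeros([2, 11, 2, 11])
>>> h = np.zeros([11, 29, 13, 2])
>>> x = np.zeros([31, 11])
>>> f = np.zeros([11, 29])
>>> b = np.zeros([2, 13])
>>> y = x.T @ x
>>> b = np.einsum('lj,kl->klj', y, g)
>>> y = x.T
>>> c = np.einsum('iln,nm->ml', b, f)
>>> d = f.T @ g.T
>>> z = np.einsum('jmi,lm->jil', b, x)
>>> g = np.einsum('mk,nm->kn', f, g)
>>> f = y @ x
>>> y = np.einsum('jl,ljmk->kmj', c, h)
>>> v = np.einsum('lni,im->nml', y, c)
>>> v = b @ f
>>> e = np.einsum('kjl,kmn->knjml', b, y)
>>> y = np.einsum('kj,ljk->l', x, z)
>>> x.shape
(31, 11)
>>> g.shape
(29, 2)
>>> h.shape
(11, 29, 13, 2)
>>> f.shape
(11, 11)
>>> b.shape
(2, 11, 11)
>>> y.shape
(2,)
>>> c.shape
(29, 11)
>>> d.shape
(29, 2)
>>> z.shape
(2, 11, 31)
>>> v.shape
(2, 11, 11)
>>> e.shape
(2, 29, 11, 13, 11)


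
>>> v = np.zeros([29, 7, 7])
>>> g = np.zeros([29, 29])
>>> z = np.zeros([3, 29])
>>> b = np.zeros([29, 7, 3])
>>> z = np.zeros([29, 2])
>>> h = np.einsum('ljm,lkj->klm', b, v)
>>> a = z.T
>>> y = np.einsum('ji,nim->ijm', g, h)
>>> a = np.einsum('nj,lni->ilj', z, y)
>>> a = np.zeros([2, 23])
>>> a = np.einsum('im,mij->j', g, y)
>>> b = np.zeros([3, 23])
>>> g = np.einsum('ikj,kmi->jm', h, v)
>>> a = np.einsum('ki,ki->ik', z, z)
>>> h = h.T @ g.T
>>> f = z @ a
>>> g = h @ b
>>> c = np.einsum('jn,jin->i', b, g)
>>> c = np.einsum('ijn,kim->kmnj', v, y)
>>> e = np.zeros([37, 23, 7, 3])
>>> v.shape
(29, 7, 7)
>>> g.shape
(3, 29, 23)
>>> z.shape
(29, 2)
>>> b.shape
(3, 23)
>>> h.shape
(3, 29, 3)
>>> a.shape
(2, 29)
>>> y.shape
(29, 29, 3)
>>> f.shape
(29, 29)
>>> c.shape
(29, 3, 7, 7)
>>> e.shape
(37, 23, 7, 3)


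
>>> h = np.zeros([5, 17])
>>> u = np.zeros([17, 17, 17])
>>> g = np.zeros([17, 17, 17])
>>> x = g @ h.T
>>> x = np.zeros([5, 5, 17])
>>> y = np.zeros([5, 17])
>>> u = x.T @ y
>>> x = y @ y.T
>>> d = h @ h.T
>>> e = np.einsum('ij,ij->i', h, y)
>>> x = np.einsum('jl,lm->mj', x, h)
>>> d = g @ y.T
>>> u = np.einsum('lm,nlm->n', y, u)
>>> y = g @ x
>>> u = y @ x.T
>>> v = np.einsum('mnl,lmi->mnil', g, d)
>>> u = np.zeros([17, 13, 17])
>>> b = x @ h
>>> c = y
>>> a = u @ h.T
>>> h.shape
(5, 17)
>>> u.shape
(17, 13, 17)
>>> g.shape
(17, 17, 17)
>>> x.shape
(17, 5)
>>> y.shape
(17, 17, 5)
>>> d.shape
(17, 17, 5)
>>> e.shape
(5,)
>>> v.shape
(17, 17, 5, 17)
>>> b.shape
(17, 17)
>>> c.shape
(17, 17, 5)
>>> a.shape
(17, 13, 5)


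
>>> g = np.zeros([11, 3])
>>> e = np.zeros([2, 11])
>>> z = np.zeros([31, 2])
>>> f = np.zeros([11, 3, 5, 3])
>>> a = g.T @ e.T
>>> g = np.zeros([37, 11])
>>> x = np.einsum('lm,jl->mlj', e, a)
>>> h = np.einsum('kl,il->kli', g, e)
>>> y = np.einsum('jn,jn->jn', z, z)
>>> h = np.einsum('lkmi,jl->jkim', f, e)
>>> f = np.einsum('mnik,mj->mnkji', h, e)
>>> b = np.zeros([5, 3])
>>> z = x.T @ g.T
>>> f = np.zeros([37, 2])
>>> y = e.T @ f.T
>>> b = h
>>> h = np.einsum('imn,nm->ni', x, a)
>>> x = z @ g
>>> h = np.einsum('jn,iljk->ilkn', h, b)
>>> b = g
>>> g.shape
(37, 11)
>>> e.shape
(2, 11)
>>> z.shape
(3, 2, 37)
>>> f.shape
(37, 2)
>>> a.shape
(3, 2)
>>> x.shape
(3, 2, 11)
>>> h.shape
(2, 3, 5, 11)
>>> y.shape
(11, 37)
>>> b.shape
(37, 11)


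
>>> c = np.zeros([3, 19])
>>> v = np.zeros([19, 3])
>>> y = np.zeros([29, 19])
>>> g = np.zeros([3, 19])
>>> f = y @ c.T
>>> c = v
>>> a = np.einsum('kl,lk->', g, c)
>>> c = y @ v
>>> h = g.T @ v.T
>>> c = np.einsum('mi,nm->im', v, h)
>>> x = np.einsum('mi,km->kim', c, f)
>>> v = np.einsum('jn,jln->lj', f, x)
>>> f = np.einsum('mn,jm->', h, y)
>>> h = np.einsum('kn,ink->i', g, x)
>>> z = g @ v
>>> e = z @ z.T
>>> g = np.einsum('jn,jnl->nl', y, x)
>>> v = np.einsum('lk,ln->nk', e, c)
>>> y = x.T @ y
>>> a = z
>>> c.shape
(3, 19)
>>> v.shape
(19, 3)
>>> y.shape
(3, 19, 19)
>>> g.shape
(19, 3)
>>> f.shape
()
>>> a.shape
(3, 29)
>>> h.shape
(29,)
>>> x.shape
(29, 19, 3)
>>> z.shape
(3, 29)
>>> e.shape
(3, 3)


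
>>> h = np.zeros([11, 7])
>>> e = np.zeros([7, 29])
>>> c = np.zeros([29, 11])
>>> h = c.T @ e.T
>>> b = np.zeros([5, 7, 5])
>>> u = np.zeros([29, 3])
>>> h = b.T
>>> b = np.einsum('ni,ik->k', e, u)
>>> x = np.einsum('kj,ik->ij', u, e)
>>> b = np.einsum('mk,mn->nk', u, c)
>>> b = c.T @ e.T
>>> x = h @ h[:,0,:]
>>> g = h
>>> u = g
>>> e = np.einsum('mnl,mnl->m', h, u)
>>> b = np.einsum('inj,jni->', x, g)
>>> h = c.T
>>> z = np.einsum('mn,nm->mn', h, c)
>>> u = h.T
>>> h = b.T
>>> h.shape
()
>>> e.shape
(5,)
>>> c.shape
(29, 11)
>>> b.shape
()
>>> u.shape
(29, 11)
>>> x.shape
(5, 7, 5)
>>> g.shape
(5, 7, 5)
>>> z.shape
(11, 29)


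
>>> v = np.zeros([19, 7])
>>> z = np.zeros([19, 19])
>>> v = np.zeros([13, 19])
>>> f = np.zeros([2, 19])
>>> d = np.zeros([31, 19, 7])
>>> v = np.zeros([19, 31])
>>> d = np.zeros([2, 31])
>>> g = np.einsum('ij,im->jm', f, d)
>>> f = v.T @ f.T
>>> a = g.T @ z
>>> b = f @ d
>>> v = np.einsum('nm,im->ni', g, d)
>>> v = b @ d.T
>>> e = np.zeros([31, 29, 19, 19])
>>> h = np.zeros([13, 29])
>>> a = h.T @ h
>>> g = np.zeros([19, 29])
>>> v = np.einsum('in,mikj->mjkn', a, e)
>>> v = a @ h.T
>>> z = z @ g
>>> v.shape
(29, 13)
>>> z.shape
(19, 29)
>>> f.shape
(31, 2)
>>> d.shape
(2, 31)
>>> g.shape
(19, 29)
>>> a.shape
(29, 29)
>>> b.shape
(31, 31)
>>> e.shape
(31, 29, 19, 19)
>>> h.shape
(13, 29)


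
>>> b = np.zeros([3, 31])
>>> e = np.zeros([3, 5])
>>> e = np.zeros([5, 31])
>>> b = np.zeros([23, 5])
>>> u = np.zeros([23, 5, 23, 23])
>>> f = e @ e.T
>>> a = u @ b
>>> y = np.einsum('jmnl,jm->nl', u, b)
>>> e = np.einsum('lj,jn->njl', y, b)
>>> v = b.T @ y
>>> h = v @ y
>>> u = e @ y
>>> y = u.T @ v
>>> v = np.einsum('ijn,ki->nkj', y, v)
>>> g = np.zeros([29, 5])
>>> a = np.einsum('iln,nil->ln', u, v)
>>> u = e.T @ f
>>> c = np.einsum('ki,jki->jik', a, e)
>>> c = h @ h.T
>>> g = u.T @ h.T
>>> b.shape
(23, 5)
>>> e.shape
(5, 23, 23)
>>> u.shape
(23, 23, 5)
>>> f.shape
(5, 5)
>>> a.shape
(23, 23)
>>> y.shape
(23, 23, 23)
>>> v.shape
(23, 5, 23)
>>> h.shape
(5, 23)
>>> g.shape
(5, 23, 5)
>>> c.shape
(5, 5)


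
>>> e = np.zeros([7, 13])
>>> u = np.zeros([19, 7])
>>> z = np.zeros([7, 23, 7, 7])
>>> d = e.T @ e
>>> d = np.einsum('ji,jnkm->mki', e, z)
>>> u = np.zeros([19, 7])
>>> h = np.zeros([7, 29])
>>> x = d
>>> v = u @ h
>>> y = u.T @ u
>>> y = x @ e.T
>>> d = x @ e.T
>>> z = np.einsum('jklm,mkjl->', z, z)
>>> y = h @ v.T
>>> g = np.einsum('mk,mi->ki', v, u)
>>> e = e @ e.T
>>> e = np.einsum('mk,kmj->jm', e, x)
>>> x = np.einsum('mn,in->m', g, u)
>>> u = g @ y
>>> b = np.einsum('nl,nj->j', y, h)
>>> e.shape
(13, 7)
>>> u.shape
(29, 19)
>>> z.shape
()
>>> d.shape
(7, 7, 7)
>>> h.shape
(7, 29)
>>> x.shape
(29,)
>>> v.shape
(19, 29)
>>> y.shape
(7, 19)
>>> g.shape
(29, 7)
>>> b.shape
(29,)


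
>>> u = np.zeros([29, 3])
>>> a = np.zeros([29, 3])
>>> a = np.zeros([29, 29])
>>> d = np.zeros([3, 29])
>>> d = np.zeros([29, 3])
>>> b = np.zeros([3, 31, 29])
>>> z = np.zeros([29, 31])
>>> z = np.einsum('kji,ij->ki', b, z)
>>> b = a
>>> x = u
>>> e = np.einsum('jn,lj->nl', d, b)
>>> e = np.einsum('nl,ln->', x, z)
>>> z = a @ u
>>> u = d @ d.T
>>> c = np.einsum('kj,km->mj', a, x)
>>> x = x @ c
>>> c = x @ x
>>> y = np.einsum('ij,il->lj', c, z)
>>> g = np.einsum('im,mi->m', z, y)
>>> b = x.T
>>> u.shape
(29, 29)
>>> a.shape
(29, 29)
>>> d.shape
(29, 3)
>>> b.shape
(29, 29)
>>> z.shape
(29, 3)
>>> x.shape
(29, 29)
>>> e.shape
()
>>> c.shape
(29, 29)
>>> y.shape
(3, 29)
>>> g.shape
(3,)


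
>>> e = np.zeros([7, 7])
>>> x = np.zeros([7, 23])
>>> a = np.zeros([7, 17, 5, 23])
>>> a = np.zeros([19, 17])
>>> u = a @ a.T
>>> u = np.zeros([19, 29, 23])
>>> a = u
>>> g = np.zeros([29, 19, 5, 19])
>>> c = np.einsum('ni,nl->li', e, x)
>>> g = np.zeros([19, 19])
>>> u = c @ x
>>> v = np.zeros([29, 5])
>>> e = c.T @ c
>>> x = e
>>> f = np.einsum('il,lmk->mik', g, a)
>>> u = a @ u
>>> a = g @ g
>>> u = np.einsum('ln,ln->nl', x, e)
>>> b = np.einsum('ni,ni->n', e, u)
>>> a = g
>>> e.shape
(7, 7)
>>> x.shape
(7, 7)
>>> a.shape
(19, 19)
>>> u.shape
(7, 7)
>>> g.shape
(19, 19)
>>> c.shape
(23, 7)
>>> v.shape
(29, 5)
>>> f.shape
(29, 19, 23)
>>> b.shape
(7,)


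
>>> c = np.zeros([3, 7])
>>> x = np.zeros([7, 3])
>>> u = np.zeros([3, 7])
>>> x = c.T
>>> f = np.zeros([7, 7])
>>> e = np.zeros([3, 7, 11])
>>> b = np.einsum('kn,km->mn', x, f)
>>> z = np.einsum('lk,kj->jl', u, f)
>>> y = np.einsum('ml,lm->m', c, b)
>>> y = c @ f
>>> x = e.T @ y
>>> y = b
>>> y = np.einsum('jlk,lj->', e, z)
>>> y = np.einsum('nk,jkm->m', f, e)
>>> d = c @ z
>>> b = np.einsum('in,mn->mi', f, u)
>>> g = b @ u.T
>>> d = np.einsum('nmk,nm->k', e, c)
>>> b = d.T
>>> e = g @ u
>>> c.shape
(3, 7)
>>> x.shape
(11, 7, 7)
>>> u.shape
(3, 7)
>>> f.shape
(7, 7)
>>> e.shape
(3, 7)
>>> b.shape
(11,)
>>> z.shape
(7, 3)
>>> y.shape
(11,)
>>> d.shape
(11,)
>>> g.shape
(3, 3)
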